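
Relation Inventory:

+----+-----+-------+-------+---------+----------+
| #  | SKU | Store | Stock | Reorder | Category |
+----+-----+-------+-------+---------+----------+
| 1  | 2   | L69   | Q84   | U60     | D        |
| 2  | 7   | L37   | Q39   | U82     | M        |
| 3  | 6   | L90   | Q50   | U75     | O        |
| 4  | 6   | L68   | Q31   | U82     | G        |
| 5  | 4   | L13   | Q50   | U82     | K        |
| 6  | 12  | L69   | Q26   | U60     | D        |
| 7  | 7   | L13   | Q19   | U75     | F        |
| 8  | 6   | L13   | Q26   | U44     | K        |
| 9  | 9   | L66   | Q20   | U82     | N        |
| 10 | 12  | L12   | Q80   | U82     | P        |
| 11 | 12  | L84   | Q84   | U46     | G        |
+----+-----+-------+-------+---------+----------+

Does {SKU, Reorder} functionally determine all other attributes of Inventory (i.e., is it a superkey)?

Yes

All 11 rows have distinct {SKU, Reorder} values, so {SKU, Reorder} → (all attributes) holds and {SKU, Reorder} is a superkey.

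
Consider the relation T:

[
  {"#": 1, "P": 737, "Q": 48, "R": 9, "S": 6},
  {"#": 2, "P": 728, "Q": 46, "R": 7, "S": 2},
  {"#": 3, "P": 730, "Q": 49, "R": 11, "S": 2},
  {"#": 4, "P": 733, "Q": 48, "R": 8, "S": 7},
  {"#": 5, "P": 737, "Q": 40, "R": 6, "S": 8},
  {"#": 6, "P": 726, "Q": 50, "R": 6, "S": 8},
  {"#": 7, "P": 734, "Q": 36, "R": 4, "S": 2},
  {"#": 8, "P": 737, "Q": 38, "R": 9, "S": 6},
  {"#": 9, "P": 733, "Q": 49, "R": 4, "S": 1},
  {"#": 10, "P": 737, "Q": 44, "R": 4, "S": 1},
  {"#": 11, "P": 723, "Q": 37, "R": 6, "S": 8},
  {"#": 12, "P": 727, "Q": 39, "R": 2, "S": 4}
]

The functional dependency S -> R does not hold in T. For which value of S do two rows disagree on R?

S=6: rows 1, 8 → R = 9, 9 ✓
S=2: rows 2, 3, 7 → R takes values {7, 11, 4} — violation
S=7: row 4 → R = 8 ✓
S=8: rows 5, 6, 11 → R = 6, 6, 6 ✓
S=1: rows 9, 10 → R = 4, 4 ✓
S=4: row 12 → R = 2 ✓
The only S value with inconsistent R is S=2.

2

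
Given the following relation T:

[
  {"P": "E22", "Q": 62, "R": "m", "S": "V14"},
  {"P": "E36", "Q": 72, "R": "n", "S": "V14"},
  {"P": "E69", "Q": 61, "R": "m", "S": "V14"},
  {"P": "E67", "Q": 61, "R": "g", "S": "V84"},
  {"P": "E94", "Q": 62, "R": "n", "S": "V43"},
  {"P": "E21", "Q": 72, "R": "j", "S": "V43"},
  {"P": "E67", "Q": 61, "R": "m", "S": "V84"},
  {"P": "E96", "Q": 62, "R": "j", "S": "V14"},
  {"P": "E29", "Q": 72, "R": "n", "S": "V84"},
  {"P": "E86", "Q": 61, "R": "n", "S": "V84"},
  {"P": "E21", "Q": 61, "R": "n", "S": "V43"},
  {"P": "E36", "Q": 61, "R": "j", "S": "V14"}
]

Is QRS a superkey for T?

Yes

All 12 rows have distinct QRS values, so QRS → (all attributes) holds and QRS is a superkey.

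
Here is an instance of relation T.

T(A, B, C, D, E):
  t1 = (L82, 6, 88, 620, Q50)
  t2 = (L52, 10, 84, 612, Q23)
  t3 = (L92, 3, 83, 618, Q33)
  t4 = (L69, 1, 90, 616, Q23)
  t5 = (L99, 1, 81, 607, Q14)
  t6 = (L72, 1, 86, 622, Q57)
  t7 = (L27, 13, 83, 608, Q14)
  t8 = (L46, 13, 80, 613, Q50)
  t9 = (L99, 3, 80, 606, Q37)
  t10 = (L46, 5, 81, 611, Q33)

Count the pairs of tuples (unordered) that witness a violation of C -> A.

3

C=83: violating pairs (3,7) — 1 pair.
C=81: violating pairs (5,10) — 1 pair.
C=80: violating pairs (8,9) — 1 pair.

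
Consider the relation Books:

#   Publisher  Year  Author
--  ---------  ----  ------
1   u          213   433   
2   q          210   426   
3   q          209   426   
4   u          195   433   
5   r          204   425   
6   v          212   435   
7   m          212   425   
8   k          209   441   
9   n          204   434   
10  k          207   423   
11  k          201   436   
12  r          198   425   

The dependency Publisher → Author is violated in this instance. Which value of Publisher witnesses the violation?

Publisher=u: rows 1, 4 → Author = 433, 433 ✓
Publisher=q: rows 2, 3 → Author = 426, 426 ✓
Publisher=r: rows 5, 12 → Author = 425, 425 ✓
Publisher=v: row 6 → Author = 435 ✓
Publisher=m: row 7 → Author = 425 ✓
Publisher=k: rows 8, 10, 11 → Author takes values {441, 423, 436} — violation
Publisher=n: row 9 → Author = 434 ✓
The only Publisher value with inconsistent Author is Publisher=k.

k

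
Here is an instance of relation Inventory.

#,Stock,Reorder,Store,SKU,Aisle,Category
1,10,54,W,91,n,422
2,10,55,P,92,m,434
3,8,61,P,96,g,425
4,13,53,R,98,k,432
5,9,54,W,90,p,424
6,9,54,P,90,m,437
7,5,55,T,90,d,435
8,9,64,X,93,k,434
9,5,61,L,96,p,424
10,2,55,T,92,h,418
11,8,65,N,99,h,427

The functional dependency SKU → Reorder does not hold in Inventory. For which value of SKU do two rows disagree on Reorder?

90

SKU=91: row 1 → Reorder = 54 ✓
SKU=92: rows 2, 10 → Reorder = 55, 55 ✓
SKU=96: rows 3, 9 → Reorder = 61, 61 ✓
SKU=98: row 4 → Reorder = 53 ✓
SKU=90: rows 5, 6, 7 → Reorder takes values {54, 55} — violation
SKU=93: row 8 → Reorder = 64 ✓
SKU=99: row 11 → Reorder = 65 ✓
The only SKU value with inconsistent Reorder is SKU=90.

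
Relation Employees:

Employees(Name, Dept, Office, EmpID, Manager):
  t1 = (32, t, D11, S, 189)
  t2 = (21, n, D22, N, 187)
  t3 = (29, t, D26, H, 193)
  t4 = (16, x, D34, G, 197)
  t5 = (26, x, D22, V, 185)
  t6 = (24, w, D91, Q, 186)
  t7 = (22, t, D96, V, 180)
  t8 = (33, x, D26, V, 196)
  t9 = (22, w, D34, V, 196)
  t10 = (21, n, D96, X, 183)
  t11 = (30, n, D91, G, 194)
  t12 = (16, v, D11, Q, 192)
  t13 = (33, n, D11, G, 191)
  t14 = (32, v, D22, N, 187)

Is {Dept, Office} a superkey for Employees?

All 14 rows have distinct {Dept, Office} values, so {Dept, Office} → (all attributes) holds and {Dept, Office} is a superkey.

Yes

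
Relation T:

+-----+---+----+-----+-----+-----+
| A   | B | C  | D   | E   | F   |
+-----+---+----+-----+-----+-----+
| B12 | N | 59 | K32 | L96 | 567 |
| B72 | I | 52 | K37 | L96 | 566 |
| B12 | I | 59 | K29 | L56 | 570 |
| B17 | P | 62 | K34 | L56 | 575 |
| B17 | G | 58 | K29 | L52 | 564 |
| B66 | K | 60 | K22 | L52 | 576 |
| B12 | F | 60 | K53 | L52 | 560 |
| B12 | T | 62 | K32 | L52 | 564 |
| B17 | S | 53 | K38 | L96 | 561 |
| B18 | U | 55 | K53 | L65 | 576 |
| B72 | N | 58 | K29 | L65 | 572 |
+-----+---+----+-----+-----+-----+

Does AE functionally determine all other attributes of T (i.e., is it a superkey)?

Two distinct rows share (A=B12, E=L52), so AE does not determine every attribute — not a superkey.

No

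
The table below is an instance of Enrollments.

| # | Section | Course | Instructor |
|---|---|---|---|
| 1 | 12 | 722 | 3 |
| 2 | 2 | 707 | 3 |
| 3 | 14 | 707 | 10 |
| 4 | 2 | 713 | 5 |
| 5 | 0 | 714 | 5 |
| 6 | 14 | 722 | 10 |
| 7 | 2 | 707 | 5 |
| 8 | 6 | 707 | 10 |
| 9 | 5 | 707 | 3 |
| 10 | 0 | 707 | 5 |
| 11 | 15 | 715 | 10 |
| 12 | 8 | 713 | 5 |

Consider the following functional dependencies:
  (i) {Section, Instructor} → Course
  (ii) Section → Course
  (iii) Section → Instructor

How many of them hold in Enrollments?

0

(i) {Section, Instructor} → Course: (Section=14, Instructor=10): rows 3, 6 → Course takes values {707, 722} — violation; (Section=2, Instructor=5): rows 4, 7 → Course takes values {713, 707} — violation; (Section=0, Instructor=5): rows 5, 10 → Course takes values {714, 707} — violation — fails.
(ii) Section → Course: Section=2: rows 2, 4, 7 → Course takes values {707, 713} — violation; Section=14: rows 3, 6 → Course takes values {707, 722} — violation; Section=0: rows 5, 10 → Course takes values {714, 707} — violation — fails.
(iii) Section → Instructor: Section=2: rows 2, 4, 7 → Instructor takes values {3, 5} — violation — fails.
None of the 3 dependencies hold.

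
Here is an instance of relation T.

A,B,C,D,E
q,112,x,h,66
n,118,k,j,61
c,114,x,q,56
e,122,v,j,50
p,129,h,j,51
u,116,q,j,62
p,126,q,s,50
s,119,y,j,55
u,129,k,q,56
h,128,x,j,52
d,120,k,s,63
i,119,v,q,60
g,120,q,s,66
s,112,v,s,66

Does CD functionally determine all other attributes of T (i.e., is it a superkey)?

No

Two distinct rows share (C=q, D=s), so CD does not determine every attribute — not a superkey.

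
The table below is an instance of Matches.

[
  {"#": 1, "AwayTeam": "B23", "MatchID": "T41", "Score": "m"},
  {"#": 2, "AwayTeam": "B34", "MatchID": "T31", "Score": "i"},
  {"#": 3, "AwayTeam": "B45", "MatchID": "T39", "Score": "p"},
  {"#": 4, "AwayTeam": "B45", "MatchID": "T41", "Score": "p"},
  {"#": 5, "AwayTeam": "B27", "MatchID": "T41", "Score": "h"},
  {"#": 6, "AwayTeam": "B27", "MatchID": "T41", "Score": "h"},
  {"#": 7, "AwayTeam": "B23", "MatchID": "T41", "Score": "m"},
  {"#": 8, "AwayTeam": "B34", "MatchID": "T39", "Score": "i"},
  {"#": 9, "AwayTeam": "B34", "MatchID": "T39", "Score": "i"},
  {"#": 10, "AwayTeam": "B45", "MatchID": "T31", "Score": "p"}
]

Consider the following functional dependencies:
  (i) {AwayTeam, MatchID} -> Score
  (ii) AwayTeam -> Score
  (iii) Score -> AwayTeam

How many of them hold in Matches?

(i) {AwayTeam, MatchID} -> Score: every LHS value maps to a single RHS value — holds.
(ii) AwayTeam -> Score: every LHS value maps to a single RHS value — holds.
(iii) Score -> AwayTeam: every LHS value maps to a single RHS value — holds.
3 of the 3 dependencies hold.

3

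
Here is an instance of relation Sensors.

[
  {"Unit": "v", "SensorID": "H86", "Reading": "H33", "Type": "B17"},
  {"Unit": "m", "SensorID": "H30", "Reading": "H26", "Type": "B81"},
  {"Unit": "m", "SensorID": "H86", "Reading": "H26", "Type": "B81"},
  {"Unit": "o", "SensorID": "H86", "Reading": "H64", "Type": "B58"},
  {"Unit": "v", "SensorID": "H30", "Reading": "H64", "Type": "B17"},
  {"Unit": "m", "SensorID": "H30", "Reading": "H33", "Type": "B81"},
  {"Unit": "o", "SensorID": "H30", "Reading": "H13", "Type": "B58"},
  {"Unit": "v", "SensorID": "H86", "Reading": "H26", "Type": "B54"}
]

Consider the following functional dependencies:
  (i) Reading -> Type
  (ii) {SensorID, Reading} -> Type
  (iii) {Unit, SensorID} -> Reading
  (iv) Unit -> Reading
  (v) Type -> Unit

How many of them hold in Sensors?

1

(i) Reading -> Type: Reading=H33: 2 rows → Type takes values {B17, B81} — violation; Reading=H26: 3 rows → Type takes values {B81, B54} — violation; Reading=H64: 2 rows → Type takes values {B58, B17} — violation — fails.
(ii) {SensorID, Reading} -> Type: (SensorID=H86, Reading=H26): 2 rows → Type takes values {B81, B54} — violation — fails.
(iii) {Unit, SensorID} -> Reading: (Unit=v, SensorID=H86): 2 rows → Reading takes values {H33, H26} — violation; (Unit=m, SensorID=H30): 2 rows → Reading takes values {H26, H33} — violation — fails.
(iv) Unit -> Reading: Unit=v: 3 rows → Reading takes values {H33, H64, H26} — violation; Unit=m: 3 rows → Reading takes values {H26, H33} — violation; Unit=o: 2 rows → Reading takes values {H64, H13} — violation — fails.
(v) Type -> Unit: every LHS value maps to a single RHS value — holds.
1 of the 5 dependencies holds.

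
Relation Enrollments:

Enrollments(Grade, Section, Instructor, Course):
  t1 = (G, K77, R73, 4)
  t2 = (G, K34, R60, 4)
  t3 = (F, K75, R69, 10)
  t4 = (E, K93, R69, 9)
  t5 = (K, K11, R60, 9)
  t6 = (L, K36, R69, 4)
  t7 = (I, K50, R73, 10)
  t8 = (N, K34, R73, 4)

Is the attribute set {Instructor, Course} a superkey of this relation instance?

Rows 1 and 8 have the same {Instructor, Course} value (Instructor=R73, Course=4) but are distinct tuples, so {Instructor, Course} does not determine every attribute — not a superkey.

No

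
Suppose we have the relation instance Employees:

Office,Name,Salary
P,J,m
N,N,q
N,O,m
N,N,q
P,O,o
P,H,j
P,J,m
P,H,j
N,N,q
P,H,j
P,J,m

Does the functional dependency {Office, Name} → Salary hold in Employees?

(Office=P, Name=J): 3 rows → Salary = m, m, m ✓
(Office=N, Name=N): 3 rows → Salary = q, q, q ✓
(Office=N, Name=O): 1 row → Salary = m ✓
(Office=P, Name=O): 1 row → Salary = o ✓
(Office=P, Name=H): 3 rows → Salary = j, j, j ✓
Every {Office, Name} value is associated with a single Salary value, so {Office, Name} → Salary holds.

Yes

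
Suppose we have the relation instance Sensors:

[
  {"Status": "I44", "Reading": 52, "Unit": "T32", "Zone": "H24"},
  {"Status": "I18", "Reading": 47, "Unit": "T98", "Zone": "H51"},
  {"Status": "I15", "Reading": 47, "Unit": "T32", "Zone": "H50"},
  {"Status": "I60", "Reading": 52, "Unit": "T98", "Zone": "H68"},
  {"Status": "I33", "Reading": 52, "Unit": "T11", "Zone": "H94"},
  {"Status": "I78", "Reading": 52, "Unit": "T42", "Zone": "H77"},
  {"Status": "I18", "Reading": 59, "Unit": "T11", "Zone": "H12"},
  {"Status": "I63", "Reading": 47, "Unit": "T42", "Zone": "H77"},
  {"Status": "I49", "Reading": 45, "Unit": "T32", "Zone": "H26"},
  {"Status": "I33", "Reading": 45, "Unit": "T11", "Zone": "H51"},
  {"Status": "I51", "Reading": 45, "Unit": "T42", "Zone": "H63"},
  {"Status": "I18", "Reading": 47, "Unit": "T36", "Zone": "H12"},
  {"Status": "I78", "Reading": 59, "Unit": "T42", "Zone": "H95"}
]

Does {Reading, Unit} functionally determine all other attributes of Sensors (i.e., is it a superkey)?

All 13 rows have distinct {Reading, Unit} values, so {Reading, Unit} → (all attributes) holds and {Reading, Unit} is a superkey.

Yes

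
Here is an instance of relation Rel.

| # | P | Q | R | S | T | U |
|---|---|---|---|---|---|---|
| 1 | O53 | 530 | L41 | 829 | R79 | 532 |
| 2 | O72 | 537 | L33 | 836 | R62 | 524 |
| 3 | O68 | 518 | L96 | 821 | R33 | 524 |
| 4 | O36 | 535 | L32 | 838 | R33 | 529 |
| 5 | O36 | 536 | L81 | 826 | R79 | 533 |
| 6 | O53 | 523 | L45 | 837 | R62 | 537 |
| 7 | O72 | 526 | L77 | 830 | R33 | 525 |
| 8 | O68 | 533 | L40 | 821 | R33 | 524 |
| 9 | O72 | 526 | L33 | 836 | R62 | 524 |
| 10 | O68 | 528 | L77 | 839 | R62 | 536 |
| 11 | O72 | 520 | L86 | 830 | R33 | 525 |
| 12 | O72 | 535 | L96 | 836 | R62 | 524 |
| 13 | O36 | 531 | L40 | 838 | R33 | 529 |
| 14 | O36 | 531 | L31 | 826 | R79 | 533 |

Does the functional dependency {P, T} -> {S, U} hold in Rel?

(P=O53, T=R79): row 1 → {S,U} = (829, 532) ✓
(P=O72, T=R62): rows 2, 9, 12 → {S,U} = (836, 524), (836, 524), (836, 524) ✓
(P=O68, T=R33): rows 3, 8 → {S,U} = (821, 524), (821, 524) ✓
(P=O36, T=R33): rows 4, 13 → {S,U} = (838, 529), (838, 529) ✓
(P=O36, T=R79): rows 5, 14 → {S,U} = (826, 533), (826, 533) ✓
(P=O53, T=R62): row 6 → {S,U} = (837, 537) ✓
(P=O72, T=R33): rows 7, 11 → {S,U} = (830, 525), (830, 525) ✓
(P=O68, T=R62): row 10 → {S,U} = (839, 536) ✓
Every {P, T} value is associated with a single {S, U} value, so {P, T} -> {S, U} holds.

Yes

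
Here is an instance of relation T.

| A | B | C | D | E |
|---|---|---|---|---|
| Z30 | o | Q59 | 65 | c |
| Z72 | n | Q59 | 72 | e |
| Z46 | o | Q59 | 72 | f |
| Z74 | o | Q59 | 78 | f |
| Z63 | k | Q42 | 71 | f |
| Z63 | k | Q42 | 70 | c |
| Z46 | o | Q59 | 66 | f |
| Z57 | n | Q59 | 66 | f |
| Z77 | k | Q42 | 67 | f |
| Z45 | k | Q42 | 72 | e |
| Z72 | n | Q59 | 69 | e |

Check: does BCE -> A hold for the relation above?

(B=o, C=Q59, E=c): 1 row → A = Z30 ✓
(B=n, C=Q59, E=e): 2 rows → A = Z72, Z72 ✓
(B=o, C=Q59, E=f): 3 rows → A takes values {Z46, Z74} — violation
(B=k, C=Q42, E=f): 2 rows → A takes values {Z63, Z77} — violation
(B=k, C=Q42, E=c): 1 row → A = Z63 ✓
(B=n, C=Q59, E=f): 1 row → A = Z57 ✓
(B=k, C=Q42, E=e): 1 row → A = Z45 ✓
Two rows agree on BCE but differ on A, so BCE -> A does not hold.

No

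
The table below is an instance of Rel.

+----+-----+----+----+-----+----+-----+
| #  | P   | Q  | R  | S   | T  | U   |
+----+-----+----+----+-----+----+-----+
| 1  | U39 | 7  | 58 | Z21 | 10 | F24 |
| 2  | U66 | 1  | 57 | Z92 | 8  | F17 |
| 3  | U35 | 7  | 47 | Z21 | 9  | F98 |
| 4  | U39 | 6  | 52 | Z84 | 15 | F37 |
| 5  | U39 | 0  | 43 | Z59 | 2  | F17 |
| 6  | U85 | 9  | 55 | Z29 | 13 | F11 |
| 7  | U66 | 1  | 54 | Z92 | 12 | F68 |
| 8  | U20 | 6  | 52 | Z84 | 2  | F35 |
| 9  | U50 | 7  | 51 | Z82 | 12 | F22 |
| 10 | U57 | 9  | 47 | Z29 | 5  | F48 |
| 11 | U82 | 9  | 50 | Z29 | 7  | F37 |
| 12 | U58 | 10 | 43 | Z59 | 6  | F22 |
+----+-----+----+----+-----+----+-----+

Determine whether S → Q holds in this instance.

No

S=Z21: rows 1, 3 → Q = 7, 7 ✓
S=Z92: rows 2, 7 → Q = 1, 1 ✓
S=Z84: rows 4, 8 → Q = 6, 6 ✓
S=Z59: rows 5, 12 → Q takes values {0, 10} — violation
S=Z29: rows 6, 10, 11 → Q = 9, 9, 9 ✓
S=Z82: row 9 → Q = 7 ✓
Two rows agree on S but differ on Q, so S → Q does not hold.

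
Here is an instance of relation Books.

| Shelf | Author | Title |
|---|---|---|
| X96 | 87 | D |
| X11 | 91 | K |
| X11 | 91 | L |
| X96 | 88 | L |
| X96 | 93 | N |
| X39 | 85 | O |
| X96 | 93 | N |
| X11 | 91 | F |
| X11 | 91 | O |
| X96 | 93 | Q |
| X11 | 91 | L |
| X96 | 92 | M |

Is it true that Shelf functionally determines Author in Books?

Shelf=X96: 6 rows → Author takes values {87, 88, 93, 92} — violation
Shelf=X11: 5 rows → Author = 91, 91, 91, 91, 91 ✓
Shelf=X39: 1 row → Author = 85 ✓
Two rows agree on Shelf but differ on Author, so Shelf → Author does not hold.

No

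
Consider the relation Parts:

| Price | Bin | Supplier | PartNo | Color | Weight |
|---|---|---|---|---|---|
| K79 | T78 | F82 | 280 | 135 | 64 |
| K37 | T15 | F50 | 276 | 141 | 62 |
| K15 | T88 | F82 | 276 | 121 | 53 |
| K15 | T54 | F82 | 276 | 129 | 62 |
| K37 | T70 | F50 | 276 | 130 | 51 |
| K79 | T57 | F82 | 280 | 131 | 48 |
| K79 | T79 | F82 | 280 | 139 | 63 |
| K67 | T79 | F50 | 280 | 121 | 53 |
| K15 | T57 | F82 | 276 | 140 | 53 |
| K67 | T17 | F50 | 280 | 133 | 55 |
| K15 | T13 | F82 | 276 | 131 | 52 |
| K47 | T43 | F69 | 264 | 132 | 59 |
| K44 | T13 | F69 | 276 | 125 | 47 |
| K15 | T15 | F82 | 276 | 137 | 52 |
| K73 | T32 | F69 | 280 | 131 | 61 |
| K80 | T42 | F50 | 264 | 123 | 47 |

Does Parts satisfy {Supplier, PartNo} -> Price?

(Supplier=F82, PartNo=280): 3 rows → Price = K79, K79, K79 ✓
(Supplier=F50, PartNo=276): 2 rows → Price = K37, K37 ✓
(Supplier=F82, PartNo=276): 5 rows → Price = K15, K15, K15, K15, K15 ✓
(Supplier=F50, PartNo=280): 2 rows → Price = K67, K67 ✓
(Supplier=F69, PartNo=264): 1 row → Price = K47 ✓
(Supplier=F69, PartNo=276): 1 row → Price = K44 ✓
(Supplier=F69, PartNo=280): 1 row → Price = K73 ✓
(Supplier=F50, PartNo=264): 1 row → Price = K80 ✓
Every {Supplier, PartNo} value is associated with a single Price value, so {Supplier, PartNo} -> Price holds.

Yes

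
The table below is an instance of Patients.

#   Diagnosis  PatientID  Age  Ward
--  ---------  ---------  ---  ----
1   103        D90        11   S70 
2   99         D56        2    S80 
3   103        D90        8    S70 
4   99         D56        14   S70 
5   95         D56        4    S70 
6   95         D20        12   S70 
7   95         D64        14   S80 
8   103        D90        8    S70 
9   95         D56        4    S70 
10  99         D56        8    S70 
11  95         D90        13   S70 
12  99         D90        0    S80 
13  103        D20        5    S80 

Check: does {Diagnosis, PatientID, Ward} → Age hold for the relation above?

(Diagnosis=103, PatientID=D90, Ward=S70): rows 1, 3, 8 → Age takes values {11, 8} — violation
(Diagnosis=99, PatientID=D56, Ward=S80): row 2 → Age = 2 ✓
(Diagnosis=99, PatientID=D56, Ward=S70): rows 4, 10 → Age takes values {14, 8} — violation
(Diagnosis=95, PatientID=D56, Ward=S70): rows 5, 9 → Age = 4, 4 ✓
(Diagnosis=95, PatientID=D20, Ward=S70): row 6 → Age = 12 ✓
(Diagnosis=95, PatientID=D64, Ward=S80): row 7 → Age = 14 ✓
(Diagnosis=95, PatientID=D90, Ward=S70): row 11 → Age = 13 ✓
(Diagnosis=99, PatientID=D90, Ward=S80): row 12 → Age = 0 ✓
(Diagnosis=103, PatientID=D20, Ward=S80): row 13 → Age = 5 ✓
Two rows agree on {Diagnosis, PatientID, Ward} but differ on Age, so {Diagnosis, PatientID, Ward} → Age does not hold.

No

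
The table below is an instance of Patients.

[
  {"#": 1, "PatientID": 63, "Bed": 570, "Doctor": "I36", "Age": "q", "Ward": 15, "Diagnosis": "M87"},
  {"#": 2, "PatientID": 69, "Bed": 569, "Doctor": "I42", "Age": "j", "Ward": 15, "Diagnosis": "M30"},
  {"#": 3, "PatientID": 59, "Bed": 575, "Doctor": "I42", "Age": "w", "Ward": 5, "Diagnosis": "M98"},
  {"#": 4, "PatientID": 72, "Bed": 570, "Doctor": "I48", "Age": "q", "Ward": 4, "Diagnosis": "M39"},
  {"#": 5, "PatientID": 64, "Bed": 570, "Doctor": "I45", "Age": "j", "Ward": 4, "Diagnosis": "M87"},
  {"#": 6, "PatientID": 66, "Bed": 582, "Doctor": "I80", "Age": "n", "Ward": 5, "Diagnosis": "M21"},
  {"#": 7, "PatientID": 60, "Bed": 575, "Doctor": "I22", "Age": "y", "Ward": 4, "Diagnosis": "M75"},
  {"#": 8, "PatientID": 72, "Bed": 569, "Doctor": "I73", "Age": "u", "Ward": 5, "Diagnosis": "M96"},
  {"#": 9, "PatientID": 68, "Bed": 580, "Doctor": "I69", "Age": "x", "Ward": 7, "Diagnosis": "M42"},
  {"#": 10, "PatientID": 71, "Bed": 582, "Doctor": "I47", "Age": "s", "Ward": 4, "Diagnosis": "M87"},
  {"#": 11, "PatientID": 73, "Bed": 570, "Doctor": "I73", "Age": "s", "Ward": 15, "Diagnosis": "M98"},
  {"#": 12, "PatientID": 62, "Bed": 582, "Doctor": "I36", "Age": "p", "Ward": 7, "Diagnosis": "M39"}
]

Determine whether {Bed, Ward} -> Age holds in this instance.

No

(Bed=570, Ward=15): rows 1, 11 → Age takes values {q, s} — violation
(Bed=569, Ward=15): row 2 → Age = j ✓
(Bed=575, Ward=5): row 3 → Age = w ✓
(Bed=570, Ward=4): rows 4, 5 → Age takes values {q, j} — violation
(Bed=582, Ward=5): row 6 → Age = n ✓
(Bed=575, Ward=4): row 7 → Age = y ✓
(Bed=569, Ward=5): row 8 → Age = u ✓
(Bed=580, Ward=7): row 9 → Age = x ✓
(Bed=582, Ward=4): row 10 → Age = s ✓
(Bed=582, Ward=7): row 12 → Age = p ✓
Two rows agree on {Bed, Ward} but differ on Age, so {Bed, Ward} -> Age does not hold.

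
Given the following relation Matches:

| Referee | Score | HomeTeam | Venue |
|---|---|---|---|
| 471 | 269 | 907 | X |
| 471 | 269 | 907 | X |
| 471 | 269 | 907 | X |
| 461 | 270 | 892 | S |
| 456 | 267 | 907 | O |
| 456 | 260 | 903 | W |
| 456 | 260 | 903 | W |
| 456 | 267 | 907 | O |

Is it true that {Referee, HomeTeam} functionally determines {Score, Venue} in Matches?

(Referee=471, HomeTeam=907): 3 rows → {Score,Venue} = (269, X), (269, X), (269, X) ✓
(Referee=461, HomeTeam=892): 1 row → {Score,Venue} = (270, S) ✓
(Referee=456, HomeTeam=907): 2 rows → {Score,Venue} = (267, O), (267, O) ✓
(Referee=456, HomeTeam=903): 2 rows → {Score,Venue} = (260, W), (260, W) ✓
Every {Referee, HomeTeam} value is associated with a single {Score, Venue} value, so {Referee, HomeTeam} -> {Score, Venue} holds.

Yes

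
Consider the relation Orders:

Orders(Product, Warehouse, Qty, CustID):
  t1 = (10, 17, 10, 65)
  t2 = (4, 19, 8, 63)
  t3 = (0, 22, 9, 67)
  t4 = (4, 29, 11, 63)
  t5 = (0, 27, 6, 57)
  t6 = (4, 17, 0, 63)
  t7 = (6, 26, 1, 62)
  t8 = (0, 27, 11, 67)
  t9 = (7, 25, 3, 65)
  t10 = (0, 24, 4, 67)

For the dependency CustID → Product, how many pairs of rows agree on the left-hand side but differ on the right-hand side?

CustID=65: violating pairs (1,9) — 1 pair.
CustID=63: all 3 rows agree on Product — 0 pairs.
CustID=67: all 3 rows agree on Product — 0 pairs.

1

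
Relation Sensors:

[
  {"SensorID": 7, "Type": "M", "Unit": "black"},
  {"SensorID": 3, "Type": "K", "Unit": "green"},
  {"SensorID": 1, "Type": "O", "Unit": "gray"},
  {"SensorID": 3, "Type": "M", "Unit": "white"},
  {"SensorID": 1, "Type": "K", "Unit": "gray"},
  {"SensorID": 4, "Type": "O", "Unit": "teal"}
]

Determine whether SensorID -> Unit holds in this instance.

No

SensorID=7: 1 row → Unit = black ✓
SensorID=3: 2 rows → Unit takes values {green, white} — violation
SensorID=1: 2 rows → Unit = gray, gray ✓
SensorID=4: 1 row → Unit = teal ✓
Two rows agree on SensorID but differ on Unit, so SensorID -> Unit does not hold.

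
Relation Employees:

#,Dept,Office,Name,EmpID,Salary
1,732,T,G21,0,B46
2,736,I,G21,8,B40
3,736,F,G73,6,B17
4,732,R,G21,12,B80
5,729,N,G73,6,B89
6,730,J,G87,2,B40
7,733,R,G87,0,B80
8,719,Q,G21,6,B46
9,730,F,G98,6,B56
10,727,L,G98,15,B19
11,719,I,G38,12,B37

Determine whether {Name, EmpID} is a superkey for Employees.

No

Rows 3 and 5 have the same {Name, EmpID} value (Name=G73, EmpID=6) but are distinct tuples, so {Name, EmpID} does not determine every attribute — not a superkey.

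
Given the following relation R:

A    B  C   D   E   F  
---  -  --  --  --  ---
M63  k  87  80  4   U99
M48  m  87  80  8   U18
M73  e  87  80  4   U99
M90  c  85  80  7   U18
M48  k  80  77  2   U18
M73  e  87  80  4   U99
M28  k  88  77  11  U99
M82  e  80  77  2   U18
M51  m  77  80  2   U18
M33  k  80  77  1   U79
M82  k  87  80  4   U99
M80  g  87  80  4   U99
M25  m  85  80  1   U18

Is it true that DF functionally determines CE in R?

(D=80, F=U99): 5 rows → {C,E} = (87, 4), (87, 4), (87, 4), (87, 4), (87, 4) ✓
(D=80, F=U18): 4 rows → {C,E} takes values {(87, 8), (85, 7), (77, 2), (85, 1)} — violation
(D=77, F=U18): 2 rows → {C,E} = (80, 2), (80, 2) ✓
(D=77, F=U99): 1 row → {C,E} = (88, 11) ✓
(D=77, F=U79): 1 row → {C,E} = (80, 1) ✓
Two rows agree on DF but differ on CE, so DF → CE does not hold.

No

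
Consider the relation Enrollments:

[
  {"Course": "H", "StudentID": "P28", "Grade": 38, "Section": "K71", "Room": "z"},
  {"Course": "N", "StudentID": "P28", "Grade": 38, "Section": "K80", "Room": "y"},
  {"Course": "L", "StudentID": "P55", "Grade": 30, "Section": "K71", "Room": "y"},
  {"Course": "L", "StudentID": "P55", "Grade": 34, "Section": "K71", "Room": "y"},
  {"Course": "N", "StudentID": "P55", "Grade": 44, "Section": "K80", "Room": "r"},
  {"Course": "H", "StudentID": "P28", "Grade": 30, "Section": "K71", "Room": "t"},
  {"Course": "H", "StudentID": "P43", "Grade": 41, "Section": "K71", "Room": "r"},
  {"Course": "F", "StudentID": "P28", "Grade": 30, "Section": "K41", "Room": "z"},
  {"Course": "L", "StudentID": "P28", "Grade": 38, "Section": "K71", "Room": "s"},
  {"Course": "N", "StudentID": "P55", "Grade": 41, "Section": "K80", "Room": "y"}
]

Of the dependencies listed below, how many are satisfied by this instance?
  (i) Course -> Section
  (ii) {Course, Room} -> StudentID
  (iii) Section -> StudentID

1

(i) Course -> Section: every LHS value maps to a single RHS value — holds.
(ii) {Course, Room} -> StudentID: (Course=N, Room=y): 2 rows → StudentID takes values {P28, P55} — violation — fails.
(iii) Section -> StudentID: Section=K71: 6 rows → StudentID takes values {P28, P55, P43} — violation; Section=K80: 3 rows → StudentID takes values {P28, P55} — violation — fails.
1 of the 3 dependencies holds.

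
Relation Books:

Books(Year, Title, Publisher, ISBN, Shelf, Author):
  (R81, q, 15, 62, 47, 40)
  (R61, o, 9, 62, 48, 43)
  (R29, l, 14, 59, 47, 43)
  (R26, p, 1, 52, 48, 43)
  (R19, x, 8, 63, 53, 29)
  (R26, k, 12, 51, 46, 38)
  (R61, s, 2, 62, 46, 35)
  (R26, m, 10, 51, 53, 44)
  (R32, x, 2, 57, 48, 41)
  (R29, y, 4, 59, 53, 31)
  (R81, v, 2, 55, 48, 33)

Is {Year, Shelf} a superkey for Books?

Yes

All 11 rows have distinct {Year, Shelf} values, so {Year, Shelf} → (all attributes) holds and {Year, Shelf} is a superkey.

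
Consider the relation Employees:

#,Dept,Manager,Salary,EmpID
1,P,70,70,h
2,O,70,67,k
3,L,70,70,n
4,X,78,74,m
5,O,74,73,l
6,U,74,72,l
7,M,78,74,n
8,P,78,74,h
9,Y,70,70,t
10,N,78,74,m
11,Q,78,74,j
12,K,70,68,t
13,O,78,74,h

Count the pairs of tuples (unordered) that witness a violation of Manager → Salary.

Manager=70: violating pairs (1,2), (1,12), (2,3), (2,9), (2,12), (3,12), (9,12) — 7 pairs.
Manager=78: all 6 rows agree on Salary — 0 pairs.
Manager=74: violating pairs (5,6) — 1 pair.

8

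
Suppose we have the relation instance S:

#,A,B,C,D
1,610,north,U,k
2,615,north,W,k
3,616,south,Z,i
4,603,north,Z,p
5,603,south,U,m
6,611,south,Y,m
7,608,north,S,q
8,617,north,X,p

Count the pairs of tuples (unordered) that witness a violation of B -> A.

B=north: violating pairs (1,2), (1,4), (1,7), (1,8), (2,4), (2,7), (2,8), (4,7), (4,8), (7,8) — 10 pairs.
B=south: violating pairs (3,5), (3,6), (5,6) — 3 pairs.

13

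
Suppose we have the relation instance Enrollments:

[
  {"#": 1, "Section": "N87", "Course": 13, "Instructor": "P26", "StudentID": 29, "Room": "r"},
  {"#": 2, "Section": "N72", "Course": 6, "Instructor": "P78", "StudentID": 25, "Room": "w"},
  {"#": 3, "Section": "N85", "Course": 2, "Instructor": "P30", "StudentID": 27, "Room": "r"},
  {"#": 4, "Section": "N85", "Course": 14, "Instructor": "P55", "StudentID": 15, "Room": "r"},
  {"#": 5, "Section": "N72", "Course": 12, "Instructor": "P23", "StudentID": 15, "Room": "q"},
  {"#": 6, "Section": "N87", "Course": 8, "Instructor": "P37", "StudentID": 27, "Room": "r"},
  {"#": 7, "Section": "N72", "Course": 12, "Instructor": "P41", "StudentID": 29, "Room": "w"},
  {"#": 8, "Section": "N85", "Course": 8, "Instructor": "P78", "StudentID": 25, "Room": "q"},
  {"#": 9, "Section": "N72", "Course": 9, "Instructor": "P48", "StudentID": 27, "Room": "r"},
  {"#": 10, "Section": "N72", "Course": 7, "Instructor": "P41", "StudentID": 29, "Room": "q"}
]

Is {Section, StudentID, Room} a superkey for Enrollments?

Yes

All 10 rows have distinct {Section, StudentID, Room} values, so {Section, StudentID, Room} → (all attributes) holds and {Section, StudentID, Room} is a superkey.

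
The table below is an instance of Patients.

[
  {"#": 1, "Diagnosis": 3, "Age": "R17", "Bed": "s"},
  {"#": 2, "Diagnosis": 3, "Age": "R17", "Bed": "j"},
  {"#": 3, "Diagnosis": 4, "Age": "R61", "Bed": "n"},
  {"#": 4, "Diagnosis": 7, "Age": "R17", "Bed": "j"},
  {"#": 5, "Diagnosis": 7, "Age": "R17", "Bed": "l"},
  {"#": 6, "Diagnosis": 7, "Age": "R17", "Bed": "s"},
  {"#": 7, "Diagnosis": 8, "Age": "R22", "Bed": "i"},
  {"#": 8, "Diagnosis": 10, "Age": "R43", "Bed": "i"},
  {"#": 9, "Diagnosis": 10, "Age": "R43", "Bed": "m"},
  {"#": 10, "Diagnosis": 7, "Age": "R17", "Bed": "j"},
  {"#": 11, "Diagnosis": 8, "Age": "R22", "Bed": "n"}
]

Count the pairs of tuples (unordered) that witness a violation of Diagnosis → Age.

Diagnosis=3: all 2 rows agree on Age — 0 pairs.
Diagnosis=7: all 4 rows agree on Age — 0 pairs.
Diagnosis=8: all 2 rows agree on Age — 0 pairs.
Diagnosis=10: all 2 rows agree on Age — 0 pairs.

0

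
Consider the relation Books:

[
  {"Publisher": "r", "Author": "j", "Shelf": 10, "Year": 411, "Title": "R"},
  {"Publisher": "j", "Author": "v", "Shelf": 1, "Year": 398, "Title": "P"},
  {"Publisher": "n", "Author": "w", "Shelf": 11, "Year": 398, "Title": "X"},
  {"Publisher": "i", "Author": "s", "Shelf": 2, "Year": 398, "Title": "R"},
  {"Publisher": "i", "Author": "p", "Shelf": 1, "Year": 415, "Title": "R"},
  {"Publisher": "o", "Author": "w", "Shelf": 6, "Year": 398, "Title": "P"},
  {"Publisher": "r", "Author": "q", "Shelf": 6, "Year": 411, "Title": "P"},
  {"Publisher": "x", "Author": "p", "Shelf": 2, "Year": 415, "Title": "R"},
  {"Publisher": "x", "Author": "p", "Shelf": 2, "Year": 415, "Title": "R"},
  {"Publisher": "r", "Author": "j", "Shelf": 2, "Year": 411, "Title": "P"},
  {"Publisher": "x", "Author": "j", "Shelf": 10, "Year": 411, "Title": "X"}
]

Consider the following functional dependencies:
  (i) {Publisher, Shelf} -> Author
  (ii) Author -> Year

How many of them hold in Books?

2

(i) {Publisher, Shelf} -> Author: every LHS value maps to a single RHS value — holds.
(ii) Author -> Year: every LHS value maps to a single RHS value — holds.
2 of the 2 dependencies hold.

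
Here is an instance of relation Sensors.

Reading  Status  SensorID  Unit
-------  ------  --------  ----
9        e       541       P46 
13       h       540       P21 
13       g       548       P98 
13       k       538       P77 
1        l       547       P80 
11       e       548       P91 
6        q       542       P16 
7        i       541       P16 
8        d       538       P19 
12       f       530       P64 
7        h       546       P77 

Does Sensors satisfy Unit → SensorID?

Unit=P46: 1 row → SensorID = 541 ✓
Unit=P21: 1 row → SensorID = 540 ✓
Unit=P98: 1 row → SensorID = 548 ✓
Unit=P77: 2 rows → SensorID takes values {538, 546} — violation
Unit=P80: 1 row → SensorID = 547 ✓
Unit=P91: 1 row → SensorID = 548 ✓
Unit=P16: 2 rows → SensorID takes values {542, 541} — violation
Unit=P19: 1 row → SensorID = 538 ✓
Unit=P64: 1 row → SensorID = 530 ✓
Two rows agree on Unit but differ on SensorID, so Unit → SensorID does not hold.

No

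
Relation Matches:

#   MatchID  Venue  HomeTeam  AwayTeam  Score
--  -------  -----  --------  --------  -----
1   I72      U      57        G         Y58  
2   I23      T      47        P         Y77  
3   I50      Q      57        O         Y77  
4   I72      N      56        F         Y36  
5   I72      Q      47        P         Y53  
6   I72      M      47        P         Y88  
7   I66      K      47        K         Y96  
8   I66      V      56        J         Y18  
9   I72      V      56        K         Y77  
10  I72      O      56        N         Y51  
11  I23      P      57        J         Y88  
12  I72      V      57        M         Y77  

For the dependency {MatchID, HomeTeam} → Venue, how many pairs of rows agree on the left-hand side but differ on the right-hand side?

(MatchID=I72, HomeTeam=57): violating pairs (1,12) — 1 pair.
(MatchID=I72, HomeTeam=56): violating pairs (4,9), (4,10), (9,10) — 3 pairs.
(MatchID=I72, HomeTeam=47): violating pairs (5,6) — 1 pair.

5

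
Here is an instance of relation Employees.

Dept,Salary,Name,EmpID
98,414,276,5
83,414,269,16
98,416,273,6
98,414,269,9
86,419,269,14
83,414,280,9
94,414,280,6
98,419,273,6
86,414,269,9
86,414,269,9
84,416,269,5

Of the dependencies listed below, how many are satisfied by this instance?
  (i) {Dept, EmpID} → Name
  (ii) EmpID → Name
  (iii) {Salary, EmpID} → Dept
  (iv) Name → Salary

1

(i) {Dept, EmpID} → Name: every LHS value maps to a single RHS value — holds.
(ii) EmpID → Name: EmpID=5: 2 rows → Name takes values {276, 269} — violation; EmpID=6: 3 rows → Name takes values {273, 280} — violation; EmpID=9: 4 rows → Name takes values {269, 280} — violation — fails.
(iii) {Salary, EmpID} → Dept: (Salary=414, EmpID=9): 4 rows → Dept takes values {98, 83, 86} — violation — fails.
(iv) Name → Salary: Name=269: 6 rows → Salary takes values {414, 419, 416} — violation; Name=273: 2 rows → Salary takes values {416, 419} — violation — fails.
1 of the 4 dependencies holds.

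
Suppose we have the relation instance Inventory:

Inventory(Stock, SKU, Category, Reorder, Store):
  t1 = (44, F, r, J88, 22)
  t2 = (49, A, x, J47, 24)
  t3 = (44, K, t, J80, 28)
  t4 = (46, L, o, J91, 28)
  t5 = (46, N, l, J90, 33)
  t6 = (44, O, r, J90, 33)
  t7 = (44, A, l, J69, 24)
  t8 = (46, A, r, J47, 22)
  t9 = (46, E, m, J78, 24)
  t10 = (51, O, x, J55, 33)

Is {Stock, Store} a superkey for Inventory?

Yes

All 10 rows have distinct {Stock, Store} values, so {Stock, Store} → (all attributes) holds and {Stock, Store} is a superkey.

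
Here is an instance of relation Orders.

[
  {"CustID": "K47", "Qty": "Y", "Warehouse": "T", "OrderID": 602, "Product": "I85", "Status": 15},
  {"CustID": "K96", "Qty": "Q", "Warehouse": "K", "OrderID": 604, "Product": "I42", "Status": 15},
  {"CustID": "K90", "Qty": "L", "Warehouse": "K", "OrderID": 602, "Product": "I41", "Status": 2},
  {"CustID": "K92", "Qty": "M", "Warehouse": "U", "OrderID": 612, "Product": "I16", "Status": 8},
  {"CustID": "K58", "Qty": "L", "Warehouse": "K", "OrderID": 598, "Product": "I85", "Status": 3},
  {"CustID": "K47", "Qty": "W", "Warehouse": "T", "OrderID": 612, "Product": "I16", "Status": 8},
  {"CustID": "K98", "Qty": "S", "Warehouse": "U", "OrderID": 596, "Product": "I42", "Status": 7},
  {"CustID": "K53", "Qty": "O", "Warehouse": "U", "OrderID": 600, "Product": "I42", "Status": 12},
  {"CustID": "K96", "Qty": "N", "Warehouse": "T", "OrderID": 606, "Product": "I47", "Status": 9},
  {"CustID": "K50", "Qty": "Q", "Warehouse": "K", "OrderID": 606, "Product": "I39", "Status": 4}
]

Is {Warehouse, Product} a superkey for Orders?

Two distinct rows share (Warehouse=U, Product=I42), so {Warehouse, Product} does not determine every attribute — not a superkey.

No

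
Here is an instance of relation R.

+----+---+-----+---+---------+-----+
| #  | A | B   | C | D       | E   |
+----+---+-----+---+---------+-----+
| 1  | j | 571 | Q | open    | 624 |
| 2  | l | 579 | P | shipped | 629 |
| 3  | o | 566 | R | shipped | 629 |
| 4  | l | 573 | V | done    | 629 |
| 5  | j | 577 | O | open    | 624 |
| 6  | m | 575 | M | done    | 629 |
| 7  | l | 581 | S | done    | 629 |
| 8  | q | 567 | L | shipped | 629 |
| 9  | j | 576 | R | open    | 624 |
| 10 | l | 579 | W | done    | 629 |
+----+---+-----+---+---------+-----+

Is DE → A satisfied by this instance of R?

No

(D=open, E=624): rows 1, 5, 9 → A = j, j, j ✓
(D=shipped, E=629): rows 2, 3, 8 → A takes values {l, o, q} — violation
(D=done, E=629): rows 4, 6, 7, 10 → A takes values {l, m} — violation
Two rows agree on DE but differ on A, so DE → A does not hold.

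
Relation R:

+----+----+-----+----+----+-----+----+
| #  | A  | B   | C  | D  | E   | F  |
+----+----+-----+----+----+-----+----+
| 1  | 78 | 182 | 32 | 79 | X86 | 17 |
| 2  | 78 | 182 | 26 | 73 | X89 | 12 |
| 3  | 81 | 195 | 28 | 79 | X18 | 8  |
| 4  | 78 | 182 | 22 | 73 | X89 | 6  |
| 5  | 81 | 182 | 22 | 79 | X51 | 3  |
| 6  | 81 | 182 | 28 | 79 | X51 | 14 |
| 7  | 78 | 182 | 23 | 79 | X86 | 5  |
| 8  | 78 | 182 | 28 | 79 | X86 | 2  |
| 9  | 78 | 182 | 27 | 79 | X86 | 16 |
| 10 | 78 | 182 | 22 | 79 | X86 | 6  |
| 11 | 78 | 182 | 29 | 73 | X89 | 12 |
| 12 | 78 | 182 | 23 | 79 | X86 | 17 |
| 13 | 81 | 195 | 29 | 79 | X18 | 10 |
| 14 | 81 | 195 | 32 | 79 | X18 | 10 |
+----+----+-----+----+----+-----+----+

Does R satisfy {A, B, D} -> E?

Yes

(A=78, B=182, D=79): rows 1, 7, 8, 9, 10, 12 → E = X86, X86, X86, X86, X86, X86 ✓
(A=78, B=182, D=73): rows 2, 4, 11 → E = X89, X89, X89 ✓
(A=81, B=195, D=79): rows 3, 13, 14 → E = X18, X18, X18 ✓
(A=81, B=182, D=79): rows 5, 6 → E = X51, X51 ✓
Every {A, B, D} value is associated with a single E value, so {A, B, D} -> E holds.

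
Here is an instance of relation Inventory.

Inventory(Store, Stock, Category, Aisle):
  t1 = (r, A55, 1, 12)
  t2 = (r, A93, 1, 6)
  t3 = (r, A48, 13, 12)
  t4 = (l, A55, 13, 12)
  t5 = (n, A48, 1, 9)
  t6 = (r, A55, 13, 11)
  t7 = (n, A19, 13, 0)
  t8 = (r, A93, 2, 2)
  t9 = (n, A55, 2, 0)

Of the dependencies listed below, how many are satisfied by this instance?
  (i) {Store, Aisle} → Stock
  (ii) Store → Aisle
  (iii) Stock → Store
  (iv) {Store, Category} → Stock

(i) {Store, Aisle} → Stock: (Store=r, Aisle=12): rows 1, 3 → Stock takes values {A55, A48} — violation; (Store=n, Aisle=0): rows 7, 9 → Stock takes values {A19, A55} — violation — fails.
(ii) Store → Aisle: Store=r: rows 1, 2, 3, 6, 8 → Aisle takes values {12, 6, 11, 2} — violation; Store=n: rows 5, 7, 9 → Aisle takes values {9, 0} — violation — fails.
(iii) Stock → Store: Stock=A55: rows 1, 4, 6, 9 → Store takes values {r, l, n} — violation; Stock=A48: rows 3, 5 → Store takes values {r, n} — violation — fails.
(iv) {Store, Category} → Stock: (Store=r, Category=1): rows 1, 2 → Stock takes values {A55, A93} — violation; (Store=r, Category=13): rows 3, 6 → Stock takes values {A48, A55} — violation — fails.
None of the 4 dependencies hold.

0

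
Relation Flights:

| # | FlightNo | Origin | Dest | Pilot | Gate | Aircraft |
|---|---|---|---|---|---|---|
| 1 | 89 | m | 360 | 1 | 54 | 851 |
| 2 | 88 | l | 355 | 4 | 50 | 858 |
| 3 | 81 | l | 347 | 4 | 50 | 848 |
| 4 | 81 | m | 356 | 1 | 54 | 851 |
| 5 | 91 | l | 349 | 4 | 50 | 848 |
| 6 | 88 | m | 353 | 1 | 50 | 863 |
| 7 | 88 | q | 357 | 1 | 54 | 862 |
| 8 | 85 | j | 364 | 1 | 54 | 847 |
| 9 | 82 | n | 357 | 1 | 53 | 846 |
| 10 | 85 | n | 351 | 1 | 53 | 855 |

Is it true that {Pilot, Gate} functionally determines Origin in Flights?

No

(Pilot=1, Gate=54): rows 1, 4, 7, 8 → Origin takes values {m, q, j} — violation
(Pilot=4, Gate=50): rows 2, 3, 5 → Origin = l, l, l ✓
(Pilot=1, Gate=50): row 6 → Origin = m ✓
(Pilot=1, Gate=53): rows 9, 10 → Origin = n, n ✓
Two rows agree on {Pilot, Gate} but differ on Origin, so {Pilot, Gate} -> Origin does not hold.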